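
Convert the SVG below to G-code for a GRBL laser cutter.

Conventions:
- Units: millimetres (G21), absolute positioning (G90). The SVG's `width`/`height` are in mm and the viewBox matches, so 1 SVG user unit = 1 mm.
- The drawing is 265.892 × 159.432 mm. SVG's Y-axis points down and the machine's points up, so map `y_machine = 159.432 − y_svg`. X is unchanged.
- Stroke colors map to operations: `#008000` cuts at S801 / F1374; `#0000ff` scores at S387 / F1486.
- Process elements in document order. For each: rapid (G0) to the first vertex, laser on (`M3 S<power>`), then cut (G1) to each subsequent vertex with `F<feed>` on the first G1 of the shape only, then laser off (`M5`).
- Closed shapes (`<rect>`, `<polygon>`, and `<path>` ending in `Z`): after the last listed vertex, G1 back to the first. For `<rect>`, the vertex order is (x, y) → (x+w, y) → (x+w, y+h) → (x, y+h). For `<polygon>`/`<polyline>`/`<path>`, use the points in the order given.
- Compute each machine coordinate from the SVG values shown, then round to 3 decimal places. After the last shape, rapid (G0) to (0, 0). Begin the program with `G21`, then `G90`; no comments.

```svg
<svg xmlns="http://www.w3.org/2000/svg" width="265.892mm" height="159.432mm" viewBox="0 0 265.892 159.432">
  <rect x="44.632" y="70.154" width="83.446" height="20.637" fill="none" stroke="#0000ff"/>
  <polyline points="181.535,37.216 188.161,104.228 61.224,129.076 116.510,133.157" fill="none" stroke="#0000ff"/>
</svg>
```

G21
G90
G0 X44.632 Y89.278
M3 S387
G1 X128.078 Y89.278 F1486
G1 X128.078 Y68.641
G1 X44.632 Y68.641
G1 X44.632 Y89.278
M5
G0 X181.535 Y122.216
M3 S387
G1 X188.161 Y55.204 F1486
G1 X61.224 Y30.356
G1 X116.510 Y26.275
M5
G0 X0.000 Y0.000

viewBox `0 0 265.892 159.432` with mm width/height → 1 unit = 1 mm. Flip: y_m = 159.432 − y_svg.

**Shape 1** — `<rect>` rectangle, stroke `#0000ff` → score (S387, F1486). Machine vertices: (44.632,89.278) → (128.078,89.278) → (128.078,68.641) → (44.632,68.641) → (44.632,89.278). Closed: final G1 returns to the first vertex.

**Shape 2** — `<polyline>` open polyline, stroke `#0000ff` → score (S387, F1486). Machine vertices: (181.535,122.216) → (188.161,55.204) → (61.224,30.356) → (116.510,26.275). Open path.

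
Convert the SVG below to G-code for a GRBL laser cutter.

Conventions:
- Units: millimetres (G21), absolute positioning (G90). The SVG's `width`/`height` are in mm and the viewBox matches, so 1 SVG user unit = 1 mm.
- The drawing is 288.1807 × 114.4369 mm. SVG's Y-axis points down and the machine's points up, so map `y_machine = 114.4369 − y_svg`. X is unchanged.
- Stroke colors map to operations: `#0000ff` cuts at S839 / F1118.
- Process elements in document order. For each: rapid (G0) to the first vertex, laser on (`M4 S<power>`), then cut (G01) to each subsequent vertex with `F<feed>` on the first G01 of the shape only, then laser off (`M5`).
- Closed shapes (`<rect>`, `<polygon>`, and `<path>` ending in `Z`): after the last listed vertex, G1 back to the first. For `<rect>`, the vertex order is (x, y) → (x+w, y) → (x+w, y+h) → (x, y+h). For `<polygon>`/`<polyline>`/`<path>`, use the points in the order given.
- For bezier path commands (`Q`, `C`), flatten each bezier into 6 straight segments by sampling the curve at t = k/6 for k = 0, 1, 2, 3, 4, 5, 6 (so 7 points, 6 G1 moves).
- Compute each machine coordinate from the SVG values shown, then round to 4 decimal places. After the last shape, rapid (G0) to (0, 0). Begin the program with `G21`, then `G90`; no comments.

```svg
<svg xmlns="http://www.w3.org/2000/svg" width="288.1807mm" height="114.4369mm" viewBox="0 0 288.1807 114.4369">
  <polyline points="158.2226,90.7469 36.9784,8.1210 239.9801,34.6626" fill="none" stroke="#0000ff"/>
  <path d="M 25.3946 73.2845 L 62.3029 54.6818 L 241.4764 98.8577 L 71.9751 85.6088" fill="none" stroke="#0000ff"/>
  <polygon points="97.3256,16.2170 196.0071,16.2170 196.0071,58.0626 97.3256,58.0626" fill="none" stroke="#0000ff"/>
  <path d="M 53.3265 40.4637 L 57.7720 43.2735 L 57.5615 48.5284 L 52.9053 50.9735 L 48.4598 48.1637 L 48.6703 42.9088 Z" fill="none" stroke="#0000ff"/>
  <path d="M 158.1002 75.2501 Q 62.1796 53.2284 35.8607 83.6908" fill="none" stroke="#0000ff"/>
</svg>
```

Since the viewBox matches the mm dimensions, user units are millimetres directly. The only transform is the Y-flip y_m = 114.4369 − y_svg.

Shape 1 is a open polyline drawn with `<polyline>`. Its stroke #0000ff means cut at S839, F1118. After flipping Y the toolpath is (158.2226,23.6900) → (36.9784,106.3159) → (239.9801,79.7743).

Shape 2 is a open polyline drawn with `<path>`. Its stroke #0000ff means cut at S839, F1118. After flipping Y the toolpath is (25.3946,41.1524) → (62.3029,59.7551) → (241.4764,15.5792) → (71.9751,28.8281).

Shape 3 is a rectangle drawn with `<polygon>`. Its stroke #0000ff means cut at S839, F1118. After flipping Y the toolpath is (97.3256,98.2199) → (196.0071,98.2199) → (196.0071,56.3743) → (97.3256,56.3743) → (97.3256,98.2199), returning to the start.

Shape 4 is a regular polygon drawn with `<path>`. Its stroke #0000ff means cut at S839, F1118. After flipping Y the toolpath is (53.3265,73.9732) → (57.7720,71.1634) → (57.5615,65.9085) → (52.9053,63.4634) → (48.4598,66.2732) → (48.6703,71.5281) → (53.3265,73.9732), returning to the start.

Shape 5 is a quadratic bezier drawn with `<path>`. Its stroke #0000ff means cut at S839, F1118. After flipping Y the toolpath is (158.1002,39.1868) → (128.0600,45.0695) → (101.8867,48.0364) → (79.5800,48.0875) → (61.1402,45.2228) → (46.5670,39.4423) → (35.8607,30.7461).

G21
G90
G0 X158.2226 Y23.6900
M4 S839
G01 X36.9784 Y106.3159 F1118
G01 X239.9801 Y79.7743
M5
G0 X25.3946 Y41.1524
M4 S839
G01 X62.3029 Y59.7551 F1118
G01 X241.4764 Y15.5792
G01 X71.9751 Y28.8281
M5
G0 X97.3256 Y98.2199
M4 S839
G01 X196.0071 Y98.2199 F1118
G01 X196.0071 Y56.3743
G01 X97.3256 Y56.3743
G01 X97.3256 Y98.2199
M5
G0 X53.3265 Y73.9732
M4 S839
G01 X57.7720 Y71.1634 F1118
G01 X57.5615 Y65.9085
G01 X52.9053 Y63.4634
G01 X48.4598 Y66.2732
G01 X48.6703 Y71.5281
G01 X53.3265 Y73.9732
M5
G0 X158.1002 Y39.1868
M4 S839
G01 X128.0600 Y45.0695 F1118
G01 X101.8867 Y48.0364
G01 X79.5800 Y48.0875
G01 X61.1402 Y45.2228
G01 X46.5670 Y39.4423
G01 X35.8607 Y30.7461
M5
G0 X0.0000 Y0.0000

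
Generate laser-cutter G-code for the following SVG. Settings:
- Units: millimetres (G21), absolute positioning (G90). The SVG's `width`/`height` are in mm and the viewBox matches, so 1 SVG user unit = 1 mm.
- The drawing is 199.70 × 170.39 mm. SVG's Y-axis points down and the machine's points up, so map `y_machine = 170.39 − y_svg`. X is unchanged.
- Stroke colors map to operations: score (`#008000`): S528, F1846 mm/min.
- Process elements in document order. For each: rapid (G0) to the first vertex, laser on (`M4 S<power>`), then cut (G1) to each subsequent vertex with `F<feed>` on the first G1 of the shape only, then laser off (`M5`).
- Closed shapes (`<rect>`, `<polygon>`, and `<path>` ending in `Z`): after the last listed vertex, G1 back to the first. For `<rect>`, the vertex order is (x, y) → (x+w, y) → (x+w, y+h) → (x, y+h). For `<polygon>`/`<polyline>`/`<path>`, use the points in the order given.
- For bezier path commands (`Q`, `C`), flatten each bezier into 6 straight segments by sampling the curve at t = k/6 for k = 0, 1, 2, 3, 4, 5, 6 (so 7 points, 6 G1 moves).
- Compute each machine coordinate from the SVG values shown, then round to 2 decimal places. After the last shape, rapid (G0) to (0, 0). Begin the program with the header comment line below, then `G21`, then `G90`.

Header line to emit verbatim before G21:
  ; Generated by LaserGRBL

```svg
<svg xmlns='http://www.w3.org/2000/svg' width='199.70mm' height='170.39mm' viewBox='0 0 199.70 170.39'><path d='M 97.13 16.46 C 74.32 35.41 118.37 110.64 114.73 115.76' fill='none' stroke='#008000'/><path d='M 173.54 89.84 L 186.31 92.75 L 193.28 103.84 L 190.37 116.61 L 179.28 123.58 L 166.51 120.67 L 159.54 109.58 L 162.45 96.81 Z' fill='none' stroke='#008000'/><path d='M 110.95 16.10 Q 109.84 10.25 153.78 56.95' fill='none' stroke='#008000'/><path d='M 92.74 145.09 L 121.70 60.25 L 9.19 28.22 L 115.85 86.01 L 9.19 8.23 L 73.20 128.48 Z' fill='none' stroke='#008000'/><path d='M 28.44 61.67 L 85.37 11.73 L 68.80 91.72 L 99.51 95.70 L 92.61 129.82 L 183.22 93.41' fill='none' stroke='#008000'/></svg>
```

; Generated by LaserGRBL
G21
G90
G0 X97.13 Y153.93
M4 S528
G1 X90.77 Y140.35 F1846
G1 X92.36 Y120.90
G1 X98.74 Y99.09
G1 X106.72 Y78.44
G1 X113.11 Y62.45
G1 X114.73 Y54.63
M5
G0 X173.54 Y80.55
M4 S528
G1 X186.31 Y77.64 F1846
G1 X193.28 Y66.55
G1 X190.37 Y53.78
G1 X179.28 Y46.81
G1 X166.51 Y49.72
G1 X159.54 Y60.81
G1 X162.45 Y73.58
G1 X173.54 Y80.55
M5
G0 X110.95 Y154.29
M4 S528
G1 X111.83 Y154.78 F1846
G1 X115.22 Y152.35
G1 X121.10 Y147.00
G1 X129.49 Y138.73
G1 X140.38 Y127.55
G1 X153.78 Y113.44
M5
G0 X92.74 Y25.30
M4 S528
G1 X121.70 Y110.14 F1846
G1 X9.19 Y142.17
G1 X115.85 Y84.38
G1 X9.19 Y162.16
G1 X73.20 Y41.91
G1 X92.74 Y25.30
M5
G0 X28.44 Y108.72
M4 S528
G1 X85.37 Y158.66 F1846
G1 X68.80 Y78.67
G1 X99.51 Y74.69
G1 X92.61 Y40.57
G1 X183.22 Y76.98
M5
G0 X0.00 Y0.00

viewBox `0 0 199.70 170.39` with mm width/height → 1 unit = 1 mm. Flip: y_m = 170.39 − y_svg.

**Shape 1** — `<path>` cubic bezier, stroke `#008000` → score (S528, F1846). Control points (SVG): P0=(97.13,16.46), P1=(74.32,35.41), P2=(118.37,110.64), P3=(114.73,115.76); sampled at t=k/6. Machine vertices: (97.13,153.93) → (90.77,140.35) → (92.36,120.90) → (98.74,99.09) → (106.72,78.44) → (113.11,62.45) → (114.73,54.63). Open path.

**Shape 2** — `<path>` regular polygon, stroke `#008000` → score (S528, F1846). Machine vertices: (173.54,80.55) → (186.31,77.64) → (193.28,66.55) → (190.37,53.78) → (179.28,46.81) → (166.51,49.72) → (159.54,60.81) → (162.45,73.58) → (173.54,80.55). Closed: final G1 returns to the first vertex.

**Shape 3** — `<path>` quadratic bezier, stroke `#008000` → score (S528, F1846). Control points (SVG): P0=(110.95,16.10), P1=(109.84,10.25), P2=(153.78,56.95); sampled at t=k/6. Machine vertices: (110.95,154.29) → (111.83,154.78) → (115.22,152.35) → (121.10,147.00) → (129.49,138.73) → (140.38,127.55) → (153.78,113.44). Open path.

**Shape 4** — `<path>` closed polygon, stroke `#008000` → score (S528, F1846). Machine vertices: (92.74,25.30) → (121.70,110.14) → (9.19,142.17) → (115.85,84.38) → (9.19,162.16) → (73.20,41.91) → (92.74,25.30). Closed: final G1 returns to the first vertex.

**Shape 5** — `<path>` open polyline, stroke `#008000` → score (S528, F1846). Machine vertices: (28.44,108.72) → (85.37,158.66) → (68.80,78.67) → (99.51,74.69) → (92.61,40.57) → (183.22,76.98). Open path.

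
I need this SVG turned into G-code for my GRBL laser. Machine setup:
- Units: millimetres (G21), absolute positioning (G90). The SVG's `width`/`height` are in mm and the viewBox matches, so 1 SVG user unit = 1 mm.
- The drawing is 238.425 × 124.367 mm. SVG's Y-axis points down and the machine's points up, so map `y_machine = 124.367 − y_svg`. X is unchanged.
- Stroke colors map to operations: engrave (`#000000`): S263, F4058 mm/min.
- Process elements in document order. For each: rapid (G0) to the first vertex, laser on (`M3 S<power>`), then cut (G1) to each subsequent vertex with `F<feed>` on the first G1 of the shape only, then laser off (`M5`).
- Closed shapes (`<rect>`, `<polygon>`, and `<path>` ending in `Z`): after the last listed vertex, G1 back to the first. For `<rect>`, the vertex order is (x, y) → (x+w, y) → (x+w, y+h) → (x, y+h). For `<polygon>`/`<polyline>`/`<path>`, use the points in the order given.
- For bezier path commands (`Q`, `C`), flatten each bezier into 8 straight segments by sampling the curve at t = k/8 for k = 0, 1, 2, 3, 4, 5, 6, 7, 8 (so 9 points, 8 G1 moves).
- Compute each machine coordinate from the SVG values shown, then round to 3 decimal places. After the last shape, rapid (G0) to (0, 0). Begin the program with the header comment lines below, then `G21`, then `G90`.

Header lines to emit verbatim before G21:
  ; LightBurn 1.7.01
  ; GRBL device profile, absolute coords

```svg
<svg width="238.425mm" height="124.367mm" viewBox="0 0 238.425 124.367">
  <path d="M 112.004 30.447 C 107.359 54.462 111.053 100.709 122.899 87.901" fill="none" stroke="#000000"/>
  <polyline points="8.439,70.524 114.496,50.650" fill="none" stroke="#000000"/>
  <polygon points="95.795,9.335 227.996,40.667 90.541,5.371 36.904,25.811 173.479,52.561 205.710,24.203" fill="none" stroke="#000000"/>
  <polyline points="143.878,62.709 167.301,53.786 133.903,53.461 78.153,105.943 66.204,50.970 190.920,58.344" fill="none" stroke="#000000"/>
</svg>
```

viewBox `0 0 238.425 124.367` with mm width/height → 1 unit = 1 mm. Flip: y_m = 124.367 − y_svg.

**Shape 1** — `<path>` cubic bezier, stroke `#000000` → engrave (S263, F4058). Control points (SVG): P0=(112.004,30.447), P1=(107.359,54.462), P2=(111.053,100.709), P3=(122.899,87.901); sampled at t=k/8. Machine vertices: (112.004,93.920) → (110.653,84.031) → (110.081,73.010) → (110.287,61.811) → (111.267,51.384) → (113.021,42.684) → (115.546,36.663) → (118.839,34.272) → (122.899,36.466). Open path.

**Shape 2** — `<polyline>` line segment, stroke `#000000` → engrave (S263, F4058). Machine vertices: (8.439,53.843) → (114.496,73.717). Open path.

**Shape 3** — `<polygon>` closed polygon, stroke `#000000` → engrave (S263, F4058). Machine vertices: (95.795,115.032) → (227.996,83.700) → (90.541,118.996) → (36.904,98.556) → (173.479,71.806) → (205.710,100.164) → (95.795,115.032). Closed: final G1 returns to the first vertex.

**Shape 4** — `<polyline>` open polyline, stroke `#000000` → engrave (S263, F4058). Machine vertices: (143.878,61.658) → (167.301,70.581) → (133.903,70.906) → (78.153,18.424) → (66.204,73.397) → (190.920,66.023). Open path.

; LightBurn 1.7.01
; GRBL device profile, absolute coords
G21
G90
G0 X112.004 Y93.920
M3 S263
G1 X110.653 Y84.031 F4058
G1 X110.081 Y73.010
G1 X110.287 Y61.811
G1 X111.267 Y51.384
G1 X113.021 Y42.684
G1 X115.546 Y36.663
G1 X118.839 Y34.272
G1 X122.899 Y36.466
M5
G0 X8.439 Y53.843
M3 S263
G1 X114.496 Y73.717 F4058
M5
G0 X95.795 Y115.032
M3 S263
G1 X227.996 Y83.700 F4058
G1 X90.541 Y118.996
G1 X36.904 Y98.556
G1 X173.479 Y71.806
G1 X205.710 Y100.164
G1 X95.795 Y115.032
M5
G0 X143.878 Y61.658
M3 S263
G1 X167.301 Y70.581 F4058
G1 X133.903 Y70.906
G1 X78.153 Y18.424
G1 X66.204 Y73.397
G1 X190.920 Y66.023
M5
G0 X0.000 Y0.000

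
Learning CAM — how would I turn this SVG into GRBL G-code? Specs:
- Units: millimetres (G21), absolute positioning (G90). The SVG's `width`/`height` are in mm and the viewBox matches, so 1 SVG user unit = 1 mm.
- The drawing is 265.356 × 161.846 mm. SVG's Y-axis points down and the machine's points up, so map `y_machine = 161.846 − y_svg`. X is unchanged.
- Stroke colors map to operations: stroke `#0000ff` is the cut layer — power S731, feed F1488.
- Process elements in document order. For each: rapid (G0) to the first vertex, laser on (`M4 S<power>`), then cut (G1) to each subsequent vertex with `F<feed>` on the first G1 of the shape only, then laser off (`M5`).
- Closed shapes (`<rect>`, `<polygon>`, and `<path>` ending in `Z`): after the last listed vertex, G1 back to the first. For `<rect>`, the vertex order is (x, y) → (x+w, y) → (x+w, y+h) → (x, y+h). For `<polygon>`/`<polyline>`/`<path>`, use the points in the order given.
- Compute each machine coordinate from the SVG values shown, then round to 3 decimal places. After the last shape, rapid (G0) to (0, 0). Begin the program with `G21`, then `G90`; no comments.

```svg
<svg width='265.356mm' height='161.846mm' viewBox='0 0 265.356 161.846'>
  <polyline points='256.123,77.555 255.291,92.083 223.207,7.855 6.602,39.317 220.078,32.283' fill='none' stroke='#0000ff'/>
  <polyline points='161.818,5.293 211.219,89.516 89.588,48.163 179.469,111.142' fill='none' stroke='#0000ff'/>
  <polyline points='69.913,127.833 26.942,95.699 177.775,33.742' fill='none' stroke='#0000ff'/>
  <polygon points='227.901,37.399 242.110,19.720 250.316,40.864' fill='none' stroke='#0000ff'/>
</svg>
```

G21
G90
G0 X256.123 Y84.291
M4 S731
G1 X255.291 Y69.763 F1488
G1 X223.207 Y153.991
G1 X6.602 Y122.529
G1 X220.078 Y129.563
M5
G0 X161.818 Y156.553
M4 S731
G1 X211.219 Y72.330 F1488
G1 X89.588 Y113.683
G1 X179.469 Y50.704
M5
G0 X69.913 Y34.013
M4 S731
G1 X26.942 Y66.147 F1488
G1 X177.775 Y128.104
M5
G0 X227.901 Y124.447
M4 S731
G1 X242.110 Y142.126 F1488
G1 X250.316 Y120.982
G1 X227.901 Y124.447
M5
G0 X0.000 Y0.000

viewBox `0 0 265.356 161.846` with mm width/height → 1 unit = 1 mm. Flip: y_m = 161.846 − y_svg.

**Shape 1** — `<polyline>` open polyline, stroke `#0000ff` → cut (S731, F1488). Machine vertices: (256.123,84.291) → (255.291,69.763) → (223.207,153.991) → (6.602,122.529) → (220.078,129.563). Open path.

**Shape 2** — `<polyline>` open polyline, stroke `#0000ff` → cut (S731, F1488). Machine vertices: (161.818,156.553) → (211.219,72.330) → (89.588,113.683) → (179.469,50.704). Open path.

**Shape 3** — `<polyline>` open polyline, stroke `#0000ff` → cut (S731, F1488). Machine vertices: (69.913,34.013) → (26.942,66.147) → (177.775,128.104). Open path.

**Shape 4** — `<polygon>` regular polygon, stroke `#0000ff` → cut (S731, F1488). Machine vertices: (227.901,124.447) → (242.110,142.126) → (250.316,120.982) → (227.901,124.447). Closed: final G1 returns to the first vertex.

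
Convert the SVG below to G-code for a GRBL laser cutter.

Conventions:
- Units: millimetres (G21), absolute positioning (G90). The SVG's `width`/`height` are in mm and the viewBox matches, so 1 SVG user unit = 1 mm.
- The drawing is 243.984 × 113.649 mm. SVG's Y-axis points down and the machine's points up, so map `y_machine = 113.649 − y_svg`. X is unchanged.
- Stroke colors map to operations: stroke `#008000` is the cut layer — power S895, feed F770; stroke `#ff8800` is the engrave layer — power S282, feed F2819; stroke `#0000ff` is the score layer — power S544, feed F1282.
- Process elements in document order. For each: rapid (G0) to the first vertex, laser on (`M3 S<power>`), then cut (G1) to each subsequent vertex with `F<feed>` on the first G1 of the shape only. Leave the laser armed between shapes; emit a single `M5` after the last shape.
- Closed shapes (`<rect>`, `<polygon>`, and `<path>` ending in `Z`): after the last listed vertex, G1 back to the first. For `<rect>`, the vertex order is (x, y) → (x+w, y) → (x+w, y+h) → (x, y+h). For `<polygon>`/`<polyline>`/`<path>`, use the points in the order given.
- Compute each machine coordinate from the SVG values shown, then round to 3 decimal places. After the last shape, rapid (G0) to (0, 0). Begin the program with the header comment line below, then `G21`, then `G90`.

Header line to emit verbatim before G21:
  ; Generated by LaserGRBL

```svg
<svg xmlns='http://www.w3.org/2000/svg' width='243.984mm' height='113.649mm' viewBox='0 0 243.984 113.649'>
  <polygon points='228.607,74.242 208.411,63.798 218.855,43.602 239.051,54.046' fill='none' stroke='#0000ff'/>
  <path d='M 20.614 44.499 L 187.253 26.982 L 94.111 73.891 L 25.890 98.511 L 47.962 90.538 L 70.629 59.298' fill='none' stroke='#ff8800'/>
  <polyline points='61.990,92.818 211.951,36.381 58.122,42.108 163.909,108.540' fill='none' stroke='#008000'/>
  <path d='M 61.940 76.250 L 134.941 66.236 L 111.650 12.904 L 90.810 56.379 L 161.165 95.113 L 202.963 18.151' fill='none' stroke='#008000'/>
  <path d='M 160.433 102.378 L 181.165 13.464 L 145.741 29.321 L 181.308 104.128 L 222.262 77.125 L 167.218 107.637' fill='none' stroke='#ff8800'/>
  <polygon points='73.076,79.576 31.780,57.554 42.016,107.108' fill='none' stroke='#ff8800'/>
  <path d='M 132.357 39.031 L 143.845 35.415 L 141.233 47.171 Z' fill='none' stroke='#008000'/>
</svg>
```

viewBox `0 0 243.984 113.649` with mm width/height → 1 unit = 1 mm. Flip: y_m = 113.649 − y_svg.

**Shape 1** — `<polygon>` regular polygon, stroke `#0000ff` → score (S544, F1282). Machine vertices: (228.607,39.407) → (208.411,49.851) → (218.855,70.047) → (239.051,59.603) → (228.607,39.407). Closed: final G1 returns to the first vertex.

**Shape 2** — `<path>` open polyline, stroke `#ff8800` → engrave (S282, F2819). Machine vertices: (20.614,69.150) → (187.253,86.667) → (94.111,39.758) → (25.890,15.138) → (47.962,23.111) → (70.629,54.351). Open path.

**Shape 3** — `<polyline>` open polyline, stroke `#008000` → cut (S895, F770). Machine vertices: (61.990,20.831) → (211.951,77.268) → (58.122,71.541) → (163.909,5.109). Open path.

**Shape 4** — `<path>` open polyline, stroke `#008000` → cut (S895, F770). Machine vertices: (61.940,37.399) → (134.941,47.413) → (111.650,100.745) → (90.810,57.270) → (161.165,18.536) → (202.963,95.498). Open path.

**Shape 5** — `<path>` open polyline, stroke `#ff8800` → engrave (S282, F2819). Machine vertices: (160.433,11.271) → (181.165,100.185) → (145.741,84.328) → (181.308,9.521) → (222.262,36.524) → (167.218,6.012). Open path.

**Shape 6** — `<polygon>` closed polygon, stroke `#ff8800` → engrave (S282, F2819). Machine vertices: (73.076,34.073) → (31.780,56.095) → (42.016,6.541) → (73.076,34.073). Closed: final G1 returns to the first vertex.

**Shape 7** — `<path>` regular polygon, stroke `#008000` → cut (S895, F770). Machine vertices: (132.357,74.618) → (143.845,78.234) → (141.233,66.478) → (132.357,74.618). Closed: final G1 returns to the first vertex.

; Generated by LaserGRBL
G21
G90
G0 X228.607 Y39.407
M3 S544
G1 X208.411 Y49.851 F1282
G1 X218.855 Y70.047
G1 X239.051 Y59.603
G1 X228.607 Y39.407
G0 X20.614 Y69.150
M3 S282
G1 X187.253 Y86.667 F2819
G1 X94.111 Y39.758
G1 X25.890 Y15.138
G1 X47.962 Y23.111
G1 X70.629 Y54.351
G0 X61.990 Y20.831
M3 S895
G1 X211.951 Y77.268 F770
G1 X58.122 Y71.541
G1 X163.909 Y5.109
G0 X61.940 Y37.399
M3 S895
G1 X134.941 Y47.413 F770
G1 X111.650 Y100.745
G1 X90.810 Y57.270
G1 X161.165 Y18.536
G1 X202.963 Y95.498
G0 X160.433 Y11.271
M3 S282
G1 X181.165 Y100.185 F2819
G1 X145.741 Y84.328
G1 X181.308 Y9.521
G1 X222.262 Y36.524
G1 X167.218 Y6.012
G0 X73.076 Y34.073
M3 S282
G1 X31.780 Y56.095 F2819
G1 X42.016 Y6.541
G1 X73.076 Y34.073
G0 X132.357 Y74.618
M3 S895
G1 X143.845 Y78.234 F770
G1 X141.233 Y66.478
G1 X132.357 Y74.618
M5
G0 X0.000 Y0.000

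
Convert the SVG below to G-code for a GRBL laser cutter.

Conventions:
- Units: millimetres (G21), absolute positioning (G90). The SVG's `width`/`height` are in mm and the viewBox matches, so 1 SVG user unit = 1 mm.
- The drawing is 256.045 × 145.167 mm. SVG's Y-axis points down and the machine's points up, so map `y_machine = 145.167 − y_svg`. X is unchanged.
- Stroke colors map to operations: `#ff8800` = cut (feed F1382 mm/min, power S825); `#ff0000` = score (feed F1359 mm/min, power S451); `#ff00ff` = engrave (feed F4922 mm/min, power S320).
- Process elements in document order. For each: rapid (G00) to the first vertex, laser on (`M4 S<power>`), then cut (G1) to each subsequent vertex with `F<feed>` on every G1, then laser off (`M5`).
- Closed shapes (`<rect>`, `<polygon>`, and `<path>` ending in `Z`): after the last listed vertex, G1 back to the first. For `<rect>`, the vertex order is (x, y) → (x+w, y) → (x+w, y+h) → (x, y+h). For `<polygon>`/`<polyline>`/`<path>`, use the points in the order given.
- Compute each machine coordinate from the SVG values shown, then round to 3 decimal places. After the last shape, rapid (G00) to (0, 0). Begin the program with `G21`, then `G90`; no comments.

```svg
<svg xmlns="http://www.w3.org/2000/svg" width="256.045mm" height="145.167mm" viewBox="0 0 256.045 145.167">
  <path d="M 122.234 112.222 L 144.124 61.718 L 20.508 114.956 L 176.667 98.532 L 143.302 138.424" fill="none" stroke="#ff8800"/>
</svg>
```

G21
G90
G00 X122.234 Y32.945
M4 S825
G1 X144.124 Y83.449 F1382
G1 X20.508 Y30.211 F1382
G1 X176.667 Y46.635 F1382
G1 X143.302 Y6.743 F1382
M5
G00 X0.000 Y0.000

Since the viewBox matches the mm dimensions, user units are millimetres directly. The only transform is the Y-flip y_m = 145.167 − y_svg.

Shape 1 is a open polyline drawn with `<path>`. Its stroke #ff8800 means cut at S825, F1382. After flipping Y the toolpath is (122.234,32.945) → (144.124,83.449) → (20.508,30.211) → (176.667,46.635) → (143.302,6.743).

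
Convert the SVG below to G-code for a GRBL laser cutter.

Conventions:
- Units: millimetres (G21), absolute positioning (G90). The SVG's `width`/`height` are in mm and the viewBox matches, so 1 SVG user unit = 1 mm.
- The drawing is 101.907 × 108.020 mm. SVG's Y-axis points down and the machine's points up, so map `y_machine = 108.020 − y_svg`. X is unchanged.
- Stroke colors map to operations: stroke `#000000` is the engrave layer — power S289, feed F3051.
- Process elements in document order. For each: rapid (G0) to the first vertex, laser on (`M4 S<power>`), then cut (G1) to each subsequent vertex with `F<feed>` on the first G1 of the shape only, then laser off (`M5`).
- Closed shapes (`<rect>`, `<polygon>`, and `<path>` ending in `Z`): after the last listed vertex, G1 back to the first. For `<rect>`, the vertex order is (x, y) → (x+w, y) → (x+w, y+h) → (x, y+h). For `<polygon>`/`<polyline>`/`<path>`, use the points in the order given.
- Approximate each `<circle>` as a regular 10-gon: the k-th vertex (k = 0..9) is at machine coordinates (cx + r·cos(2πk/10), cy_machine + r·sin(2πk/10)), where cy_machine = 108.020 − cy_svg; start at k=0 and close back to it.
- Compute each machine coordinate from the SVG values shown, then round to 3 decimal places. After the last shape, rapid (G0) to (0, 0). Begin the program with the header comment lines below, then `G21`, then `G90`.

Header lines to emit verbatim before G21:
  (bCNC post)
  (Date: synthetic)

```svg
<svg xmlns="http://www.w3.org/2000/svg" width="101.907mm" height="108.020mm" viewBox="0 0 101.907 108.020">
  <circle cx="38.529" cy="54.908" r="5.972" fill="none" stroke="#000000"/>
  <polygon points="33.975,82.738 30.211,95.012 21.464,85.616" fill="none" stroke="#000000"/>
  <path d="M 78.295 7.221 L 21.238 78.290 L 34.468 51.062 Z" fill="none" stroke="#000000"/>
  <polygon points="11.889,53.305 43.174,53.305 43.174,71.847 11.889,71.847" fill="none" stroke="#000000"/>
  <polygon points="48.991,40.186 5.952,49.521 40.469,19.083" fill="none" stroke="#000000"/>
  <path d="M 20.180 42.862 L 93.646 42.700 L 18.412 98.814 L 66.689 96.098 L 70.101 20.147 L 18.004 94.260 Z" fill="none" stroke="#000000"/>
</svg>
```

(bCNC post)
(Date: synthetic)
G21
G90
G0 X44.501 Y53.112
M4 S289
G1 X43.360 Y56.622 F3051
G1 X40.374 Y58.792
G1 X36.684 Y58.792
G1 X33.698 Y56.622
G1 X32.557 Y53.112
G1 X33.698 Y49.602
G1 X36.684 Y47.432
G1 X40.374 Y47.432
G1 X43.360 Y49.602
G1 X44.501 Y53.112
M5
G0 X33.975 Y25.282
M4 S289
G1 X30.211 Y13.008 F3051
G1 X21.464 Y22.404
G1 X33.975 Y25.282
M5
G0 X78.295 Y100.799
M4 S289
G1 X21.238 Y29.730 F3051
G1 X34.468 Y56.958
G1 X78.295 Y100.799
M5
G0 X11.889 Y54.715
M4 S289
G1 X43.174 Y54.715 F3051
G1 X43.174 Y36.173
G1 X11.889 Y36.173
G1 X11.889 Y54.715
M5
G0 X48.991 Y67.834
M4 S289
G1 X5.952 Y58.499 F3051
G1 X40.469 Y88.937
G1 X48.991 Y67.834
M5
G0 X20.180 Y65.158
M4 S289
G1 X93.646 Y65.320 F3051
G1 X18.412 Y9.206
G1 X66.689 Y11.922
G1 X70.101 Y87.873
G1 X18.004 Y13.760
G1 X20.180 Y65.158
M5
G0 X0.000 Y0.000

1 u = 1 mm; y_m = 108.020 − y.

[1] `<circle>` circle, #000000→engrave S289 F3051: (44.501,53.112) → (43.360,56.622) → (40.374,58.792) → (36.684,58.792) → (33.698,56.622) → (32.557,53.112) → (33.698,49.602) → (36.684,47.432) → (40.374,47.432) → (43.360,49.602) → (44.501,53.112) (closed)

[2] `<polygon>` regular polygon, #000000→engrave S289 F3051: (33.975,25.282) → (30.211,13.008) → (21.464,22.404) → (33.975,25.282) (closed)

[3] `<path>` closed polygon, #000000→engrave S289 F3051: (78.295,100.799) → (21.238,29.730) → (34.468,56.958) → (78.295,100.799) (closed)

[4] `<polygon>` rectangle, #000000→engrave S289 F3051: (11.889,54.715) → (43.174,54.715) → (43.174,36.173) → (11.889,36.173) → (11.889,54.715) (closed)

[5] `<polygon>` closed polygon, #000000→engrave S289 F3051: (48.991,67.834) → (5.952,58.499) → (40.469,88.937) → (48.991,67.834) (closed)

[6] `<path>` closed polygon, #000000→engrave S289 F3051: (20.180,65.158) → (93.646,65.320) → (18.412,9.206) → (66.689,11.922) → (70.101,87.873) → (18.004,13.760) → (20.180,65.158) (closed)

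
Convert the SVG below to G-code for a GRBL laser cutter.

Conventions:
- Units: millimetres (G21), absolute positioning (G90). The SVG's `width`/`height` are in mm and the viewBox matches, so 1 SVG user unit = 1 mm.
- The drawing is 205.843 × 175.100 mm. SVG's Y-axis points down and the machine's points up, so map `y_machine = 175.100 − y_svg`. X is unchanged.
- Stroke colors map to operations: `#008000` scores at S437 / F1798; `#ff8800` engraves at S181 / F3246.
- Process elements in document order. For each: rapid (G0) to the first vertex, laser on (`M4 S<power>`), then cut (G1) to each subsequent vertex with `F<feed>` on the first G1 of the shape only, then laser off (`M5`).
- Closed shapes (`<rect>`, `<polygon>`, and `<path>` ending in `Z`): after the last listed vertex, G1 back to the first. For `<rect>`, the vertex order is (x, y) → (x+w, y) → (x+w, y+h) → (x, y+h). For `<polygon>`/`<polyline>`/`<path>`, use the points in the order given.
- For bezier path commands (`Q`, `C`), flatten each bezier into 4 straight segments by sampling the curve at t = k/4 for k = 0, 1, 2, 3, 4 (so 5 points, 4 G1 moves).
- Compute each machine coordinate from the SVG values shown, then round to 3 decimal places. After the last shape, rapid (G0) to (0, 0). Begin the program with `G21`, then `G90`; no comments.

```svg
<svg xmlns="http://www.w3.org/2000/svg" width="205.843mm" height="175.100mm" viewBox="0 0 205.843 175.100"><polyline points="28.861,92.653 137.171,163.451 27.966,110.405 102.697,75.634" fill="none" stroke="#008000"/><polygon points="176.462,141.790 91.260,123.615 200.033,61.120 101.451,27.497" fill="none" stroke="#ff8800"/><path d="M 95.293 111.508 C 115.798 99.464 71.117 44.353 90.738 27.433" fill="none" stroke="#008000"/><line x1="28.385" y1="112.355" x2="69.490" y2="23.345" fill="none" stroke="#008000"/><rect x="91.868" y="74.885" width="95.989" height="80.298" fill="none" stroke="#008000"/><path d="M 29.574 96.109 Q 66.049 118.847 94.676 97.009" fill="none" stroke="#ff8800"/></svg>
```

G21
G90
G0 X28.861 Y82.447
M4 S437
G1 X137.171 Y11.649 F1798
G1 X27.966 Y64.695
G1 X102.697 Y99.466
M5
G0 X176.462 Y33.310
M4 S181
G1 X91.260 Y51.485 F3246
G1 X200.033 Y113.980
G1 X101.451 Y147.603
G1 X176.462 Y33.310
M5
G0 X95.293 Y63.592
M4 S437
G1 X100.473 Y79.430 F1798
G1 X93.347 Y103.801
G1 X86.056 Y129.086
G1 X90.738 Y147.667
M5
G0 X28.385 Y62.745
M4 S437
G1 X69.490 Y151.755 F1798
M5
G0 X91.868 Y100.215
M4 S437
G1 X187.857 Y100.215 F1798
G1 X187.857 Y19.917
G1 X91.868 Y19.917
G1 X91.868 Y100.215
M5
G0 X29.574 Y78.991
M4 S181
G1 X47.321 Y70.408 F3246
G1 X64.087 Y67.397
G1 X79.872 Y69.958
G1 X94.676 Y78.091
M5
G0 X0.000 Y0.000

Since the viewBox matches the mm dimensions, user units are millimetres directly. The only transform is the Y-flip y_m = 175.100 − y_svg.

Shape 1 is a open polyline drawn with `<polyline>`. Its stroke #008000 means score at S437, F1798. After flipping Y the toolpath is (28.861,82.447) → (137.171,11.649) → (27.966,64.695) → (102.697,99.466).

Shape 2 is a closed polygon drawn with `<polygon>`. Its stroke #ff8800 means engrave at S181, F3246. After flipping Y the toolpath is (176.462,33.310) → (91.260,51.485) → (200.033,113.980) → (101.451,147.603) → (176.462,33.310), returning to the start.

Shape 3 is a cubic bezier drawn with `<path>`. Its stroke #008000 means score at S437, F1798. After flipping Y the toolpath is (95.293,63.592) → (100.473,79.430) → (93.347,103.801) → (86.056,129.086) → (90.738,147.667).

Shape 4 is a line segment drawn with `<line>`. Its stroke #008000 means score at S437, F1798. After flipping Y the toolpath is (28.385,62.745) → (69.490,151.755).

Shape 5 is a rectangle drawn with `<rect>`. Its stroke #008000 means score at S437, F1798. After flipping Y the toolpath is (91.868,100.215) → (187.857,100.215) → (187.857,19.917) → (91.868,19.917) → (91.868,100.215), returning to the start.

Shape 6 is a quadratic bezier drawn with `<path>`. Its stroke #ff8800 means engrave at S181, F3246. After flipping Y the toolpath is (29.574,78.991) → (47.321,70.408) → (64.087,67.397) → (79.872,69.958) → (94.676,78.091).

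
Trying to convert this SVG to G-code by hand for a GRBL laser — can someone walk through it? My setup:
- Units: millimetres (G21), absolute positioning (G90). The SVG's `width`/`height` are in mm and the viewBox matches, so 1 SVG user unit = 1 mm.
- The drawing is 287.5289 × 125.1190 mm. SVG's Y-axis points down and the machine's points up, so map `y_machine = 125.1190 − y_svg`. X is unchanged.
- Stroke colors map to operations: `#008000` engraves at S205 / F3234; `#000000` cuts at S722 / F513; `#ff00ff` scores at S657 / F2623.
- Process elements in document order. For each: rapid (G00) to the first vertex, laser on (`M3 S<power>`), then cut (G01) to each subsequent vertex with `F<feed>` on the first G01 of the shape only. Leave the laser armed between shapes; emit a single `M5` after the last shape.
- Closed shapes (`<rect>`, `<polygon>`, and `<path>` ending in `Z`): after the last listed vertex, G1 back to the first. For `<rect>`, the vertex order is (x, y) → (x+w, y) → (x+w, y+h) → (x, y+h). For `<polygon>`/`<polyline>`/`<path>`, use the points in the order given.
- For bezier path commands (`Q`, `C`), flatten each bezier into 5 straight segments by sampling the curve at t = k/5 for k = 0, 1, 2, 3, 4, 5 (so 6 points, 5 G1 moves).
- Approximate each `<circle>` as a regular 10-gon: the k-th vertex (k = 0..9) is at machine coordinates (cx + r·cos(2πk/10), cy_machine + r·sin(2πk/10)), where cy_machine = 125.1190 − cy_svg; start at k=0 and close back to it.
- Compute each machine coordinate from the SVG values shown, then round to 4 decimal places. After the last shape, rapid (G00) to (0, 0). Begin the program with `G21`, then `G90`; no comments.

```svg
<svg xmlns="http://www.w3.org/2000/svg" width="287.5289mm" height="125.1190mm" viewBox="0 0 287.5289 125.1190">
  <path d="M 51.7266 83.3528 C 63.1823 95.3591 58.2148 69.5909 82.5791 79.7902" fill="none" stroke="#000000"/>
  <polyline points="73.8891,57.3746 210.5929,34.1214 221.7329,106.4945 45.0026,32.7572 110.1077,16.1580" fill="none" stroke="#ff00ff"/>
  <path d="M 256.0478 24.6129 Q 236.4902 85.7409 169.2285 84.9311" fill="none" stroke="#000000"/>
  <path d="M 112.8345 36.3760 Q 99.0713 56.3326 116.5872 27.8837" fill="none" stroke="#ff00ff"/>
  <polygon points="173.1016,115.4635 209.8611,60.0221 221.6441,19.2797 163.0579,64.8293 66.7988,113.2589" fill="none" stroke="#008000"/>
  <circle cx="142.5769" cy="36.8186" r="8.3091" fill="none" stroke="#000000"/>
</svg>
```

Since the viewBox matches the mm dimensions, user units are millimetres directly. The only transform is the Y-flip y_m = 125.1190 − y_svg.

Shape 1 is a cubic bezier drawn with `<path>`. Its stroke #000000 means cut at S722, F513. After flipping Y the toolpath is (51.7266,41.7662) → (56.9953,38.5054) → (60.5186,40.7709) → (64.4929,45.0230) → (71.1143,47.7222) → (82.5791,45.3288).

Shape 2 is a open polyline drawn with `<polyline>`. Its stroke #ff00ff means score at S657, F2623. After flipping Y the toolpath is (73.8891,67.7444) → (210.5929,90.9976) → (221.7329,18.6245) → (45.0026,92.3618) → (110.1077,108.9610).

Shape 3 is a quadratic bezier drawn with `<path>`. Its stroke #000000 means cut at S722, F513. After flipping Y the toolpath is (256.0478,100.5061) → (246.3166,78.5324) → (232.7691,61.5137) → (215.4052,49.4501) → (194.2250,42.3415) → (169.2285,40.1879).

Shape 4 is a quadratic bezier drawn with `<path>`. Its stroke #ff00ff means score at S657, F2623. After flipping Y the toolpath is (112.8345,88.7430) → (108.5804,82.6966) → (106.8286,80.5226) → (107.5791,82.2211) → (110.8320,87.7920) → (116.5872,97.2353).

Shape 5 is a closed polygon drawn with `<polygon>`. Its stroke #008000 means engrave at S205, F3234. After flipping Y the toolpath is (173.1016,9.6555) → (209.8611,65.0969) → (221.6441,105.8393) → (163.0579,60.2897) → (66.7988,11.8601) → (173.1016,9.6555), returning to the start.

Shape 6 is a circle drawn with `<circle>`. Its stroke #000000 means cut at S722, F513. After flipping Y the toolpath is (150.8860,88.3004) → (149.2991,93.1844) → (145.1446,96.2028) → (140.0092,96.2028) → (135.8547,93.1844) → (134.2678,88.3004) → (135.8547,83.4164) → (140.0092,80.3980) → (145.1446,80.3980) → (149.2991,83.4164) → (150.8860,88.3004), returning to the start.

G21
G90
G00 X51.7266 Y41.7662
M3 S722
G01 X56.9953 Y38.5054 F513
G01 X60.5186 Y40.7709
G01 X64.4929 Y45.0230
G01 X71.1143 Y47.7222
G01 X82.5791 Y45.3288
G00 X73.8891 Y67.7444
M3 S657
G01 X210.5929 Y90.9976 F2623
G01 X221.7329 Y18.6245
G01 X45.0026 Y92.3618
G01 X110.1077 Y108.9610
G00 X256.0478 Y100.5061
M3 S722
G01 X246.3166 Y78.5324 F513
G01 X232.7691 Y61.5137
G01 X215.4052 Y49.4501
G01 X194.2250 Y42.3415
G01 X169.2285 Y40.1879
G00 X112.8345 Y88.7430
M3 S657
G01 X108.5804 Y82.6966 F2623
G01 X106.8286 Y80.5226
G01 X107.5791 Y82.2211
G01 X110.8320 Y87.7920
G01 X116.5872 Y97.2353
G00 X173.1016 Y9.6555
M3 S205
G01 X209.8611 Y65.0969 F3234
G01 X221.6441 Y105.8393
G01 X163.0579 Y60.2897
G01 X66.7988 Y11.8601
G01 X173.1016 Y9.6555
G00 X150.8860 Y88.3004
M3 S722
G01 X149.2991 Y93.1844 F513
G01 X145.1446 Y96.2028
G01 X140.0092 Y96.2028
G01 X135.8547 Y93.1844
G01 X134.2678 Y88.3004
G01 X135.8547 Y83.4164
G01 X140.0092 Y80.3980
G01 X145.1446 Y80.3980
G01 X149.2991 Y83.4164
G01 X150.8860 Y88.3004
M5
G00 X0.0000 Y0.0000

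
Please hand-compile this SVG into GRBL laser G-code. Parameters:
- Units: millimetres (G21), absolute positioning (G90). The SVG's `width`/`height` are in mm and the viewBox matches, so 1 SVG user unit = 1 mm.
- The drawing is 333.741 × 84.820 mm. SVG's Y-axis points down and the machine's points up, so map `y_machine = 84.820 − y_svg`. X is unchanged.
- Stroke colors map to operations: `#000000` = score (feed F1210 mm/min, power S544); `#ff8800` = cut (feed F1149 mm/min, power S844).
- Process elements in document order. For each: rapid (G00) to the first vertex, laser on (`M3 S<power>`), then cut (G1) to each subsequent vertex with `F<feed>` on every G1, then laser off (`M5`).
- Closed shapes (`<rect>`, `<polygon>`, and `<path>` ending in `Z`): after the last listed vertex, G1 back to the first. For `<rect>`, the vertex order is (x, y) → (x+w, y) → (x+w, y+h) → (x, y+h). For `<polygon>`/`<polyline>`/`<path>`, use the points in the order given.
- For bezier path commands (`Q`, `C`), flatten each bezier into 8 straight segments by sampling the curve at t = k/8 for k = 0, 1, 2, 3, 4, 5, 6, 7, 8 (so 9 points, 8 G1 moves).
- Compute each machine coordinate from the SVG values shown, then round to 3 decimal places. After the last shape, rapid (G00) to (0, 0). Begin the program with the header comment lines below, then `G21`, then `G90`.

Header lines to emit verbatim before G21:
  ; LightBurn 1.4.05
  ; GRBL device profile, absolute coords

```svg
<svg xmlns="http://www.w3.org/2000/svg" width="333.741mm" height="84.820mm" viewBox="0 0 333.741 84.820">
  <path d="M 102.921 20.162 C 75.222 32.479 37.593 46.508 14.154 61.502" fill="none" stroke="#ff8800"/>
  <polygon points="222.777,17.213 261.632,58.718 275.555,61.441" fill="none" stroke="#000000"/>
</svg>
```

; LightBurn 1.4.05
; GRBL device profile, absolute coords
G21
G90
G00 X102.921 Y64.658
M3 S844
G1 X92.116 Y59.960 F1149
G1 X80.662 Y55.111 F1149
G1 X68.842 Y50.119 F1149
G1 X56.940 Y44.992 F1149
G1 X45.237 Y39.740 F1149
G1 X34.017 Y34.371 F1149
G1 X23.562 Y28.894 F1149
G1 X14.154 Y23.318 F1149
M5
G00 X222.777 Y67.607
M3 S544
G1 X261.632 Y26.102 F1210
G1 X275.555 Y23.379 F1210
G1 X222.777 Y67.607 F1210
M5
G00 X0.000 Y0.000

Since the viewBox matches the mm dimensions, user units are millimetres directly. The only transform is the Y-flip y_m = 84.820 − y_svg.

Shape 1 is a cubic bezier drawn with `<path>`. Its stroke #ff8800 means cut at S844, F1149. After flipping Y the toolpath is (102.921,64.658) → (92.116,59.960) → (80.662,55.111) → (68.842,50.119) → (56.940,44.992) → (45.237,39.740) → (34.017,34.371) → (23.562,28.894) → (14.154,23.318).

Shape 2 is a closed polygon drawn with `<polygon>`. Its stroke #000000 means score at S544, F1210. After flipping Y the toolpath is (222.777,67.607) → (261.632,26.102) → (275.555,23.379) → (222.777,67.607), returning to the start.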